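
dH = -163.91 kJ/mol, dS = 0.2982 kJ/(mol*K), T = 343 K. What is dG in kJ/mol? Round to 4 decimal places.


Gibbs: dG = dH - T*dS (consistent units, dS already in kJ/(mol*K)).
T*dS = 343 * 0.2982 = 102.2826
dG = -163.91 - (102.2826)
dG = -266.1926 kJ/mol, rounded to 4 dp:

-266.1926 kJ/mol


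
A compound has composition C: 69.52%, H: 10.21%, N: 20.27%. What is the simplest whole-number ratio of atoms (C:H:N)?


Assume 100 g of compound, divide each mass% by atomic mass to get moles, then normalize by the smallest to get a raw atom ratio.
Moles per 100 g: C: 69.52/12.011 = 5.788, H: 10.21/1.008 = 10.129, N: 20.27/14.007 = 1.4471
Raw ratio (divide by min = 1.4471): C: 4.0, H: 6.999, N: 1.0
Multiply by 1 to clear fractions: C: 4.0 ~= 4, H: 6.999 ~= 7, N: 1.0 ~= 1
Reduce by GCD to get the simplest whole-number ratio:

4:7:1


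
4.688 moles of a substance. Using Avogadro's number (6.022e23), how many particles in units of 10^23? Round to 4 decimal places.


N = n * NA, then divide by 1e23 for the requested units.
N / 1e23 = n * 6.022
N / 1e23 = 4.688 * 6.022
N / 1e23 = 28.231136, rounded to 4 dp:

28.2311


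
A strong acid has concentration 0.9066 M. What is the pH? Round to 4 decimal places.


A strong acid dissociates completely, so [H+] equals the given concentration.
pH = -log10([H+]) = -log10(0.9066)
pH = 0.04258429, rounded to 4 dp:

0.0426


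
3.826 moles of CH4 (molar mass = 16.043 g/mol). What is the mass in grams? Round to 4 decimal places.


mass = n * M
mass = 3.826 * 16.043
mass = 61.380518 g, rounded to 4 dp:

61.3805 g


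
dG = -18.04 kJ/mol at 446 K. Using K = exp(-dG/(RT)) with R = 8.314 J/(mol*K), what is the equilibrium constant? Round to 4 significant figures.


dG is in kJ/mol; multiply by 1000 to match R in J/(mol*K).
RT = 8.314 * 446 = 3708.044 J/mol
exponent = -dG*1000 / (RT) = -(-18.04*1000) / 3708.044 = 4.86509869
K = exp(4.86509869)
K = 129.68374, rounded to 4 significant figures:

129.7


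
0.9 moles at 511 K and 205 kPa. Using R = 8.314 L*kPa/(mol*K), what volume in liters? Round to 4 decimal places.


PV = nRT, solve for V = nRT / P.
nRT = 0.9 * 8.314 * 511 = 3823.6086
V = 3823.6086 / 205
V = 18.65174927 L, rounded to 4 dp:

18.6517 L


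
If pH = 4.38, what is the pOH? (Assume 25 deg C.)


At 25 deg C, pH + pOH = 14.
pOH = 14 - pH = 14 - 4.38
pOH = 9.62:

9.62


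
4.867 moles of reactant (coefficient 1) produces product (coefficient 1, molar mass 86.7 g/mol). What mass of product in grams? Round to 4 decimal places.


Use the coefficient ratio to convert reactant moles to product moles, then multiply by the product's molar mass.
moles_P = moles_R * (coeff_P / coeff_R) = 4.867 * (1/1) = 4.867
mass_P = moles_P * M_P = 4.867 * 86.7
mass_P = 421.9689 g, rounded to 4 dp:

421.9689 g


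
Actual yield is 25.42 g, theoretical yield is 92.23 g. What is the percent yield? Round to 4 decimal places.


% yield = 100 * actual / theoretical
% yield = 100 * 25.42 / 92.23
% yield = 27.56153096 %, rounded to 4 dp:

27.5615 %


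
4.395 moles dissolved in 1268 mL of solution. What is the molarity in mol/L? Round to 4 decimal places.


Convert volume to liters: V_L = V_mL / 1000.
V_L = 1268 / 1000 = 1.268 L
M = n / V_L = 4.395 / 1.268
M = 3.46608833 mol/L, rounded to 4 dp:

3.4661 mol/L


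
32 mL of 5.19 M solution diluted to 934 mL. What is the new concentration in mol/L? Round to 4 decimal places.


Dilution: M1*V1 = M2*V2, solve for M2.
M2 = M1*V1 / V2
M2 = 5.19 * 32 / 934
M2 = 166.08 / 934
M2 = 0.17781585 mol/L, rounded to 4 dp:

0.1778 mol/L


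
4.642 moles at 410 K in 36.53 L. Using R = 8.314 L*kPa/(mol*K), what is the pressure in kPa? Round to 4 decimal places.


PV = nRT, solve for P = nRT / V.
nRT = 4.642 * 8.314 * 410 = 15823.3711
P = 15823.3711 / 36.53
P = 433.1609937 kPa, rounded to 4 dp:

433.1610 kPa


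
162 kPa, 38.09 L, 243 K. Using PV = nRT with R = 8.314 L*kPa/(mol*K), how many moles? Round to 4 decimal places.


PV = nRT, solve for n = PV / (RT).
PV = 162 * 38.09 = 6170.58
RT = 8.314 * 243 = 2020.302
n = 6170.58 / 2020.302
n = 3.05428594 mol, rounded to 4 dp:

3.0543 mol


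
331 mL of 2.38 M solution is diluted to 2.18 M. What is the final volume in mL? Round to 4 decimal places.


Dilution: M1*V1 = M2*V2, solve for V2.
V2 = M1*V1 / M2
V2 = 2.38 * 331 / 2.18
V2 = 787.78 / 2.18
V2 = 361.36697248 mL, rounded to 4 dp:

361.3670 mL


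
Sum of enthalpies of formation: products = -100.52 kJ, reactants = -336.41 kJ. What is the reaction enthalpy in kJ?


dH_rxn = sum(dH_f products) - sum(dH_f reactants)
dH_rxn = -100.52 - (-336.41)
dH_rxn = 235.89 kJ:

235.89 kJ


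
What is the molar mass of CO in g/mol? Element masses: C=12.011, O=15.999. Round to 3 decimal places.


M = sum(count * atomic_mass) over atoms.
M = 1*12.011 + 1*15.999
M = 12.011 + 15.999
M = 28.01 g/mol, rounded to 3 dp:

28.010 g/mol


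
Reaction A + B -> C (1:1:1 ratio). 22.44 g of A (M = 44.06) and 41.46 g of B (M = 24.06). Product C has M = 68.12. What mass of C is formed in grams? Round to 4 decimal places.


Find moles of each reactant; the smaller value is the limiting reagent in a 1:1:1 reaction, so moles_C equals moles of the limiter.
n_A = mass_A / M_A = 22.44 / 44.06 = 0.509305 mol
n_B = mass_B / M_B = 41.46 / 24.06 = 1.723192 mol
Limiting reagent: A (smaller), n_limiting = 0.509305 mol
mass_C = n_limiting * M_C = 0.509305 * 68.12
mass_C = 34.6938566 g, rounded to 4 dp:

34.6939 g


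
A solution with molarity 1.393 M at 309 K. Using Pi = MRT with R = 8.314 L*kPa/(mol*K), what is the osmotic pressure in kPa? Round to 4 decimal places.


Osmotic pressure (van't Hoff): Pi = M*R*T.
RT = 8.314 * 309 = 2569.026
Pi = 1.393 * 2569.026
Pi = 3578.653218 kPa, rounded to 4 dp:

3578.6532 kPa


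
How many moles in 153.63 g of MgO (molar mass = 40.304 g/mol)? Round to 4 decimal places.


n = mass / M
n = 153.63 / 40.304
n = 3.81178047 mol, rounded to 4 dp:

3.8118 mol


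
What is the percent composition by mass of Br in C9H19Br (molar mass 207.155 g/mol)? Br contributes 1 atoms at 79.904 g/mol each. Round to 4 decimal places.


pct = 100 * (n_elem * M_elem) / M_total
mass_contribution = 1 * 79.904 = 79.904 g/mol
pct = 100 * 79.904 / 207.155
pct = 38.57208371 %, rounded to 4 dp:

38.5721 %


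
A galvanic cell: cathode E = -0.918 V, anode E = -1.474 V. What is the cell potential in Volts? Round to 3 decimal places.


Standard cell potential: E_cell = E_cathode - E_anode.
E_cell = -0.918 - (-1.474)
E_cell = 0.556 V, rounded to 3 dp:

0.556 V


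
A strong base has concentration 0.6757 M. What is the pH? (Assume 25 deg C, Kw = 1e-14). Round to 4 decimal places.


A strong base dissociates completely, so [OH-] equals the given concentration.
pOH = -log10([OH-]) = -log10(0.6757) = 0.170246
pH = 14 - pOH = 14 - 0.170246
pH = 13.829754, rounded to 4 dp:

13.8298


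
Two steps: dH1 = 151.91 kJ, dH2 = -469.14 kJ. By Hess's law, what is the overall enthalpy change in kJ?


Hess's law: enthalpy is a state function, so add the step enthalpies.
dH_total = dH1 + dH2 = 151.91 + (-469.14)
dH_total = -317.23 kJ:

-317.23 kJ


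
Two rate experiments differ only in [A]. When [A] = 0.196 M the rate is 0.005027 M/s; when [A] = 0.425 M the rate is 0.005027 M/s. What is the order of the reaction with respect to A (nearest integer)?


Rate is proportional to [A]^n, so rate2/rate1 = ([A]2/[A]1)^n. Take logs to solve for n.
rate2/rate1 = 0.005027 / 0.005027 = 1.0
[A]2/[A]1 = 0.425 / 0.196 = 2.1684
n = ln(1.0) / ln(2.1684) = 0.0
Nearest integer order:

0


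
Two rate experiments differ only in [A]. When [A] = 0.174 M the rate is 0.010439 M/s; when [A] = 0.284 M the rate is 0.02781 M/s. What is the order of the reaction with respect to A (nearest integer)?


Rate is proportional to [A]^n, so rate2/rate1 = ([A]2/[A]1)^n. Take logs to solve for n.
rate2/rate1 = 0.02781 / 0.010439 = 2.664
[A]2/[A]1 = 0.284 / 0.174 = 1.6322
n = ln(2.664) / ln(1.6322) = 2.0
Nearest integer order:

2


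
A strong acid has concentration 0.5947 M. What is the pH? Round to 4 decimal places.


A strong acid dissociates completely, so [H+] equals the given concentration.
pH = -log10([H+]) = -log10(0.5947)
pH = 0.22570206, rounded to 4 dp:

0.2257


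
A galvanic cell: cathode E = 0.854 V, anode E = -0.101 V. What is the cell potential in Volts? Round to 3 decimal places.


Standard cell potential: E_cell = E_cathode - E_anode.
E_cell = 0.854 - (-0.101)
E_cell = 0.955 V, rounded to 3 dp:

0.955 V


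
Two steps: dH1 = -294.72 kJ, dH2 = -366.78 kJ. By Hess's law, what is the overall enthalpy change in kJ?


Hess's law: enthalpy is a state function, so add the step enthalpies.
dH_total = dH1 + dH2 = -294.72 + (-366.78)
dH_total = -661.5 kJ:

-661.50 kJ


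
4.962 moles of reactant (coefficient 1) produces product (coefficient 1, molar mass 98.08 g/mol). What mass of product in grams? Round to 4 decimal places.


Use the coefficient ratio to convert reactant moles to product moles, then multiply by the product's molar mass.
moles_P = moles_R * (coeff_P / coeff_R) = 4.962 * (1/1) = 4.962
mass_P = moles_P * M_P = 4.962 * 98.08
mass_P = 486.67296 g, rounded to 4 dp:

486.6730 g


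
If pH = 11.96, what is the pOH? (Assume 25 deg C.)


At 25 deg C, pH + pOH = 14.
pOH = 14 - pH = 14 - 11.96
pOH = 2.04:

2.04


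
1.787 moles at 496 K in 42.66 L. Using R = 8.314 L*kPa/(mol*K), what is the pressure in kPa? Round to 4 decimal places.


PV = nRT, solve for P = nRT / V.
nRT = 1.787 * 8.314 * 496 = 7369.1305
P = 7369.1305 / 42.66
P = 172.74098687 kPa, rounded to 4 dp:

172.7410 kPa


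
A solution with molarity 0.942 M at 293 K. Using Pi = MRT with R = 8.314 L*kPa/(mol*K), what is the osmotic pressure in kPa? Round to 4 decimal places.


Osmotic pressure (van't Hoff): Pi = M*R*T.
RT = 8.314 * 293 = 2436.002
Pi = 0.942 * 2436.002
Pi = 2294.713884 kPa, rounded to 4 dp:

2294.7139 kPa


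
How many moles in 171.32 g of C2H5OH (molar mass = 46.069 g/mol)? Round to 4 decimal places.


n = mass / M
n = 171.32 / 46.069
n = 3.71876967 mol, rounded to 4 dp:

3.7188 mol


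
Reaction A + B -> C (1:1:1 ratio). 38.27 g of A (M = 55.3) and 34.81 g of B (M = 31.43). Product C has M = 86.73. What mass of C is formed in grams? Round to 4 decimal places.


Find moles of each reactant; the smaller value is the limiting reagent in a 1:1:1 reaction, so moles_C equals moles of the limiter.
n_A = mass_A / M_A = 38.27 / 55.3 = 0.692043 mol
n_B = mass_B / M_B = 34.81 / 31.43 = 1.107541 mol
Limiting reagent: A (smaller), n_limiting = 0.692043 mol
mass_C = n_limiting * M_C = 0.692043 * 86.73
mass_C = 60.02088939 g, rounded to 4 dp:

60.0209 g


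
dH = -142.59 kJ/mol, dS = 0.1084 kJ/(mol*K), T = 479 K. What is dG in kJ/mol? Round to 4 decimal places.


Gibbs: dG = dH - T*dS (consistent units, dS already in kJ/(mol*K)).
T*dS = 479 * 0.1084 = 51.9236
dG = -142.59 - (51.9236)
dG = -194.5136 kJ/mol, rounded to 4 dp:

-194.5136 kJ/mol


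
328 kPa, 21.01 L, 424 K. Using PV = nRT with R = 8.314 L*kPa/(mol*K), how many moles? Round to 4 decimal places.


PV = nRT, solve for n = PV / (RT).
PV = 328 * 21.01 = 6891.28
RT = 8.314 * 424 = 3525.136
n = 6891.28 / 3525.136
n = 1.95489763 mol, rounded to 4 dp:

1.9549 mol


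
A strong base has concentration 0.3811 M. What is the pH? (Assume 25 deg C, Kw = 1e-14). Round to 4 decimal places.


A strong base dissociates completely, so [OH-] equals the given concentration.
pOH = -log10([OH-]) = -log10(0.3811) = 0.418961
pH = 14 - pOH = 14 - 0.418961
pH = 13.581039, rounded to 4 dp:

13.5810


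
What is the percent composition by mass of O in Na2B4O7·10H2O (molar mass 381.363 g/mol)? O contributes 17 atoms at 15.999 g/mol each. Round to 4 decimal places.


pct = 100 * (n_elem * M_elem) / M_total
mass_contribution = 17 * 15.999 = 271.983 g/mol
pct = 100 * 271.983 / 381.363
pct = 71.31866489 %, rounded to 4 dp:

71.3187 %


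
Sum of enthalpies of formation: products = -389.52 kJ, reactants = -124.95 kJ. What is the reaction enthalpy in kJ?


dH_rxn = sum(dH_f products) - sum(dH_f reactants)
dH_rxn = -389.52 - (-124.95)
dH_rxn = -264.57 kJ:

-264.57 kJ


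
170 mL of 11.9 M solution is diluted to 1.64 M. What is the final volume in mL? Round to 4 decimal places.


Dilution: M1*V1 = M2*V2, solve for V2.
V2 = M1*V1 / M2
V2 = 11.9 * 170 / 1.64
V2 = 2023.0 / 1.64
V2 = 1233.53658537 mL, rounded to 4 dp:

1233.5366 mL


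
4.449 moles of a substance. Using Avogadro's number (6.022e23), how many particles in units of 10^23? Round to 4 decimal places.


N = n * NA, then divide by 1e23 for the requested units.
N / 1e23 = n * 6.022
N / 1e23 = 4.449 * 6.022
N / 1e23 = 26.791878, rounded to 4 dp:

26.7919


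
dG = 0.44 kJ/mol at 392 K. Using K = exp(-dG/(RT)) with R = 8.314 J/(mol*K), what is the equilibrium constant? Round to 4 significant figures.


dG is in kJ/mol; multiply by 1000 to match R in J/(mol*K).
RT = 8.314 * 392 = 3259.088 J/mol
exponent = -dG*1000 / (RT) = -(0.44*1000) / 3259.088 = -0.13500709
K = exp(-0.13500709)
K = 0.87370972, rounded to 4 significant figures:

0.8737


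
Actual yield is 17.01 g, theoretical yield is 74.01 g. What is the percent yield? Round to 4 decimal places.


% yield = 100 * actual / theoretical
% yield = 100 * 17.01 / 74.01
% yield = 22.98338062 %, rounded to 4 dp:

22.9834 %


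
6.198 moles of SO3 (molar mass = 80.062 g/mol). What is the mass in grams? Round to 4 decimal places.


mass = n * M
mass = 6.198 * 80.062
mass = 496.224276 g, rounded to 4 dp:

496.2243 g


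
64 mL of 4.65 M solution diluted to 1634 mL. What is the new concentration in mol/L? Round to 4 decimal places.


Dilution: M1*V1 = M2*V2, solve for M2.
M2 = M1*V1 / V2
M2 = 4.65 * 64 / 1634
M2 = 297.6 / 1634
M2 = 0.18212974 mol/L, rounded to 4 dp:

0.1821 mol/L


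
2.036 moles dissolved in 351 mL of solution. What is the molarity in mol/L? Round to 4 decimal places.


Convert volume to liters: V_L = V_mL / 1000.
V_L = 351 / 1000 = 0.351 L
M = n / V_L = 2.036 / 0.351
M = 5.8005698 mol/L, rounded to 4 dp:

5.8006 mol/L


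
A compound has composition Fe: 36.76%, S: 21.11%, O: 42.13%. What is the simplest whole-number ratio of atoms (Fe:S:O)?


Assume 100 g of compound, divide each mass% by atomic mass to get moles, then normalize by the smallest to get a raw atom ratio.
Moles per 100 g: Fe: 36.76/55.845 = 0.6583, S: 21.11/32.065 = 0.6584, O: 42.13/15.999 = 2.6333
Raw ratio (divide by min = 0.6583): Fe: 1.0, S: 1.0, O: 4.0
Multiply by 1 to clear fractions: Fe: 1.0 ~= 1, S: 1.0 ~= 1, O: 4.0 ~= 4
Reduce by GCD to get the simplest whole-number ratio:

1:1:4


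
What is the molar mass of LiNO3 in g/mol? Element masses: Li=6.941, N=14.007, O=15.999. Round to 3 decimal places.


M = sum(count * atomic_mass) over atoms.
M = 1*6.941 + 1*14.007 + 3*15.999
M = 6.941 + 14.007 + 47.997
M = 68.945 g/mol, rounded to 3 dp:

68.945 g/mol


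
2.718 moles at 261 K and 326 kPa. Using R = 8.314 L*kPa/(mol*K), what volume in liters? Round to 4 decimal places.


PV = nRT, solve for V = nRT / P.
nRT = 2.718 * 8.314 * 261 = 5897.935
V = 5897.935 / 326
V = 18.09182515 L, rounded to 4 dp:

18.0918 L


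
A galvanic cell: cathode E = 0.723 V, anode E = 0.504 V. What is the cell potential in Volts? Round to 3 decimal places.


Standard cell potential: E_cell = E_cathode - E_anode.
E_cell = 0.723 - (0.504)
E_cell = 0.219 V, rounded to 3 dp:

0.219 V


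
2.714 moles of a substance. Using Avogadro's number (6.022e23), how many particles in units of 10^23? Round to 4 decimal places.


N = n * NA, then divide by 1e23 for the requested units.
N / 1e23 = n * 6.022
N / 1e23 = 2.714 * 6.022
N / 1e23 = 16.343708, rounded to 4 dp:

16.3437


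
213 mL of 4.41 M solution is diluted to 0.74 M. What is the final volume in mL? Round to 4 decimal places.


Dilution: M1*V1 = M2*V2, solve for V2.
V2 = M1*V1 / M2
V2 = 4.41 * 213 / 0.74
V2 = 939.33 / 0.74
V2 = 1269.36486486 mL, rounded to 4 dp:

1269.3649 mL


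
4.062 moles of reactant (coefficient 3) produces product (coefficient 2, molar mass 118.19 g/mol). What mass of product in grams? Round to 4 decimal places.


Use the coefficient ratio to convert reactant moles to product moles, then multiply by the product's molar mass.
moles_P = moles_R * (coeff_P / coeff_R) = 4.062 * (2/3) = 2.708
mass_P = moles_P * M_P = 2.708 * 118.19
mass_P = 320.05852 g, rounded to 4 dp:

320.0585 g


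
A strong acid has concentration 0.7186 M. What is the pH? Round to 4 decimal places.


A strong acid dissociates completely, so [H+] equals the given concentration.
pH = -log10([H+]) = -log10(0.7186)
pH = 0.14351279, rounded to 4 dp:

0.1435


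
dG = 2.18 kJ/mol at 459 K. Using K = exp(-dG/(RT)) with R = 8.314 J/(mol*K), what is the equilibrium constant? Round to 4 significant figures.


dG is in kJ/mol; multiply by 1000 to match R in J/(mol*K).
RT = 8.314 * 459 = 3816.126 J/mol
exponent = -dG*1000 / (RT) = -(2.18*1000) / 3816.126 = -0.57125996
K = exp(-0.57125996)
K = 0.56481335, rounded to 4 significant figures:

0.5648


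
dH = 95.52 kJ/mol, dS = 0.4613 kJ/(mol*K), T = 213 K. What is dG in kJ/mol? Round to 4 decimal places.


Gibbs: dG = dH - T*dS (consistent units, dS already in kJ/(mol*K)).
T*dS = 213 * 0.4613 = 98.2569
dG = 95.52 - (98.2569)
dG = -2.7369 kJ/mol, rounded to 4 dp:

-2.7369 kJ/mol


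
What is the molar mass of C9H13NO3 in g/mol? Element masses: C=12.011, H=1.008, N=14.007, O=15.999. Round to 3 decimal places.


M = sum(count * atomic_mass) over atoms.
M = 9*12.011 + 13*1.008 + 1*14.007 + 3*15.999
M = 108.099 + 13.104 + 14.007 + 47.997
M = 183.207 g/mol, rounded to 3 dp:

183.207 g/mol


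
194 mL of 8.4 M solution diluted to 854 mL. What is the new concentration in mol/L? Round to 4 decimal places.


Dilution: M1*V1 = M2*V2, solve for M2.
M2 = M1*V1 / V2
M2 = 8.4 * 194 / 854
M2 = 1629.6 / 854
M2 = 1.90819672 mol/L, rounded to 4 dp:

1.9082 mol/L


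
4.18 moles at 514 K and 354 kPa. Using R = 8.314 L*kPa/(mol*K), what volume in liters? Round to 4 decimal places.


PV = nRT, solve for V = nRT / P.
nRT = 4.18 * 8.314 * 514 = 17862.7953
V = 17862.7953 / 354
V = 50.45987373 L, rounded to 4 dp:

50.4599 L


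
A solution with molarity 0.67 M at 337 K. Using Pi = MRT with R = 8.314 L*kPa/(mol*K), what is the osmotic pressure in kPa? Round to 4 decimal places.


Osmotic pressure (van't Hoff): Pi = M*R*T.
RT = 8.314 * 337 = 2801.818
Pi = 0.67 * 2801.818
Pi = 1877.21806 kPa, rounded to 4 dp:

1877.2181 kPa


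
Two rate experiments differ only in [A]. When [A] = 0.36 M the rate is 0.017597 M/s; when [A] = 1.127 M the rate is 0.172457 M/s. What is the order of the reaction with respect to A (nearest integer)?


Rate is proportional to [A]^n, so rate2/rate1 = ([A]2/[A]1)^n. Take logs to solve for n.
rate2/rate1 = 0.172457 / 0.017597 = 9.8004
[A]2/[A]1 = 1.127 / 0.36 = 3.1306
n = ln(9.8004) / ln(3.1306) = 2.0
Nearest integer order:

2


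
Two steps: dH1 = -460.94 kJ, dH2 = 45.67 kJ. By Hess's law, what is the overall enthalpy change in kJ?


Hess's law: enthalpy is a state function, so add the step enthalpies.
dH_total = dH1 + dH2 = -460.94 + (45.67)
dH_total = -415.27 kJ:

-415.27 kJ


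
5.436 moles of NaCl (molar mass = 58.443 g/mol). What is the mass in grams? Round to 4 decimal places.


mass = n * M
mass = 5.436 * 58.443
mass = 317.696148 g, rounded to 4 dp:

317.6961 g


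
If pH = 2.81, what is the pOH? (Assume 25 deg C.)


At 25 deg C, pH + pOH = 14.
pOH = 14 - pH = 14 - 2.81
pOH = 11.19:

11.19


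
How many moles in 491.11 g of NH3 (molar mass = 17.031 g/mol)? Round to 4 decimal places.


n = mass / M
n = 491.11 / 17.031
n = 28.8362398 mol, rounded to 4 dp:

28.8362 mol


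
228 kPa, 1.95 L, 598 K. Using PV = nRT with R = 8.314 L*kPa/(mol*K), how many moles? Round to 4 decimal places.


PV = nRT, solve for n = PV / (RT).
PV = 228 * 1.95 = 444.6
RT = 8.314 * 598 = 4971.772
n = 444.6 / 4971.772
n = 0.08942486 mol, rounded to 4 dp:

0.0894 mol


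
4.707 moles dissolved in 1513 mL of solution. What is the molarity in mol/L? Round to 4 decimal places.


Convert volume to liters: V_L = V_mL / 1000.
V_L = 1513 / 1000 = 1.513 L
M = n / V_L = 4.707 / 1.513
M = 3.11103767 mol/L, rounded to 4 dp:

3.1110 mol/L


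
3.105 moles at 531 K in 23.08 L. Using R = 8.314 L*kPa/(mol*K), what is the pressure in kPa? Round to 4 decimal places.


PV = nRT, solve for P = nRT / V.
nRT = 3.105 * 8.314 * 531 = 13707.7491
P = 13707.7491 / 23.08
P = 593.92327123 kPa, rounded to 4 dp:

593.9233 kPa


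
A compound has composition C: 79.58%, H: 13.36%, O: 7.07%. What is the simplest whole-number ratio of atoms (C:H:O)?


Assume 100 g of compound, divide each mass% by atomic mass to get moles, then normalize by the smallest to get a raw atom ratio.
Moles per 100 g: C: 79.58/12.011 = 6.6256, H: 13.36/1.008 = 13.254, O: 7.07/15.999 = 0.4419
Raw ratio (divide by min = 0.4419): C: 14.993, H: 29.993, O: 1.0
Multiply by 1 to clear fractions: C: 14.993 ~= 15, H: 29.993 ~= 30, O: 1.0 ~= 1
Reduce by GCD to get the simplest whole-number ratio:

15:30:1


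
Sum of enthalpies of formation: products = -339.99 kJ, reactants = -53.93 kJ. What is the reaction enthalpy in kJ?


dH_rxn = sum(dH_f products) - sum(dH_f reactants)
dH_rxn = -339.99 - (-53.93)
dH_rxn = -286.06 kJ:

-286.06 kJ


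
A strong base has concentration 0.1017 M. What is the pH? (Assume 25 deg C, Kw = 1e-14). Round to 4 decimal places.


A strong base dissociates completely, so [OH-] equals the given concentration.
pOH = -log10([OH-]) = -log10(0.1017) = 0.992679
pH = 14 - pOH = 14 - 0.992679
pH = 13.007321, rounded to 4 dp:

13.0073


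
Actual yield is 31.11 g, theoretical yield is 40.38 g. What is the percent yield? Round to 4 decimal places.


% yield = 100 * actual / theoretical
% yield = 100 * 31.11 / 40.38
% yield = 77.04309064 %, rounded to 4 dp:

77.0431 %


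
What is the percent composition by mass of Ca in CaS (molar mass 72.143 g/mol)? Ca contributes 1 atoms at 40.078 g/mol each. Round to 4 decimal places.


pct = 100 * (n_elem * M_elem) / M_total
mass_contribution = 1 * 40.078 = 40.078 g/mol
pct = 100 * 40.078 / 72.143
pct = 55.55355336 %, rounded to 4 dp:

55.5536 %


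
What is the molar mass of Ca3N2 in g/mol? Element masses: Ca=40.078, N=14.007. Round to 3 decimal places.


M = sum(count * atomic_mass) over atoms.
M = 3*40.078 + 2*14.007
M = 120.234 + 28.014
M = 148.248 g/mol, rounded to 3 dp:

148.248 g/mol


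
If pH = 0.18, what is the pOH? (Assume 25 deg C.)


At 25 deg C, pH + pOH = 14.
pOH = 14 - pH = 14 - 0.18
pOH = 13.82:

13.82


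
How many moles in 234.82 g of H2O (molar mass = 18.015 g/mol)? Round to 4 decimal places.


n = mass / M
n = 234.82 / 18.015
n = 13.03469331 mol, rounded to 4 dp:

13.0347 mol


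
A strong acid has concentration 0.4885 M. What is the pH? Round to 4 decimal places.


A strong acid dissociates completely, so [H+] equals the given concentration.
pH = -log10([H+]) = -log10(0.4885)
pH = 0.31113543, rounded to 4 dp:

0.3111


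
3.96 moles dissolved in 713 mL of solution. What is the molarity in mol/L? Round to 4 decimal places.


Convert volume to liters: V_L = V_mL / 1000.
V_L = 713 / 1000 = 0.713 L
M = n / V_L = 3.96 / 0.713
M = 5.55399719 mol/L, rounded to 4 dp:

5.5540 mol/L


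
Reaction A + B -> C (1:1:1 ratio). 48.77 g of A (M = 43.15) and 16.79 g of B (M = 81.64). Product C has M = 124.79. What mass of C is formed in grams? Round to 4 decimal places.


Find moles of each reactant; the smaller value is the limiting reagent in a 1:1:1 reaction, so moles_C equals moles of the limiter.
n_A = mass_A / M_A = 48.77 / 43.15 = 1.130243 mol
n_B = mass_B / M_B = 16.79 / 81.64 = 0.205659 mol
Limiting reagent: B (smaller), n_limiting = 0.205659 mol
mass_C = n_limiting * M_C = 0.205659 * 124.79
mass_C = 25.66418661 g, rounded to 4 dp:

25.6642 g


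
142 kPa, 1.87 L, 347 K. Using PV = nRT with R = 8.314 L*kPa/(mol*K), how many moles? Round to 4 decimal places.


PV = nRT, solve for n = PV / (RT).
PV = 142 * 1.87 = 265.54
RT = 8.314 * 347 = 2884.958
n = 265.54 / 2884.958
n = 0.09204293 mol, rounded to 4 dp:

0.0920 mol


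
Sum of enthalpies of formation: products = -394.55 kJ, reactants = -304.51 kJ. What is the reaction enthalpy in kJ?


dH_rxn = sum(dH_f products) - sum(dH_f reactants)
dH_rxn = -394.55 - (-304.51)
dH_rxn = -90.04 kJ:

-90.04 kJ


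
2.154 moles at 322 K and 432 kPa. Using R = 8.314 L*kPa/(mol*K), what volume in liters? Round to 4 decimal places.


PV = nRT, solve for V = nRT / P.
nRT = 2.154 * 8.314 * 322 = 5766.4906
V = 5766.4906 / 432
V = 13.34835787 L, rounded to 4 dp:

13.3484 L


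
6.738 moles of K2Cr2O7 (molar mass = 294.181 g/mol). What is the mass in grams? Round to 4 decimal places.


mass = n * M
mass = 6.738 * 294.181
mass = 1982.191578 g, rounded to 4 dp:

1982.1916 g


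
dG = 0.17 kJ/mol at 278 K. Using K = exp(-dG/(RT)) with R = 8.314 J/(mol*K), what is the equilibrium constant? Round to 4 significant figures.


dG is in kJ/mol; multiply by 1000 to match R in J/(mol*K).
RT = 8.314 * 278 = 2311.292 J/mol
exponent = -dG*1000 / (RT) = -(0.17*1000) / 2311.292 = -0.07355194
K = exp(-0.07355194)
K = 0.92908789, rounded to 4 significant figures:

0.9291


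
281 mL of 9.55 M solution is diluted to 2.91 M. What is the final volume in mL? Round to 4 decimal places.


Dilution: M1*V1 = M2*V2, solve for V2.
V2 = M1*V1 / M2
V2 = 9.55 * 281 / 2.91
V2 = 2683.55 / 2.91
V2 = 922.18213058 mL, rounded to 4 dp:

922.1821 mL


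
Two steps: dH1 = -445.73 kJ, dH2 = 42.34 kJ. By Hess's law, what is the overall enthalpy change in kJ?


Hess's law: enthalpy is a state function, so add the step enthalpies.
dH_total = dH1 + dH2 = -445.73 + (42.34)
dH_total = -403.39 kJ:

-403.39 kJ


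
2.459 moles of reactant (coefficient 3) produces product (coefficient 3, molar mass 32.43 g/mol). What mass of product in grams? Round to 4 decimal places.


Use the coefficient ratio to convert reactant moles to product moles, then multiply by the product's molar mass.
moles_P = moles_R * (coeff_P / coeff_R) = 2.459 * (3/3) = 2.459
mass_P = moles_P * M_P = 2.459 * 32.43
mass_P = 79.74537 g, rounded to 4 dp:

79.7454 g


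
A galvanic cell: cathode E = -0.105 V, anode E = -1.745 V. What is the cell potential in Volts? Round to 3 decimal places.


Standard cell potential: E_cell = E_cathode - E_anode.
E_cell = -0.105 - (-1.745)
E_cell = 1.64 V, rounded to 3 dp:

1.640 V


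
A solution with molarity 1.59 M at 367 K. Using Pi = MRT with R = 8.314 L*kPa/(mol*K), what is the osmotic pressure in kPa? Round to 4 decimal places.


Osmotic pressure (van't Hoff): Pi = M*R*T.
RT = 8.314 * 367 = 3051.238
Pi = 1.59 * 3051.238
Pi = 4851.46842 kPa, rounded to 4 dp:

4851.4684 kPa


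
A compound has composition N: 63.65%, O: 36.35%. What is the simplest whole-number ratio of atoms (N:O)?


Assume 100 g of compound, divide each mass% by atomic mass to get moles, then normalize by the smallest to get a raw atom ratio.
Moles per 100 g: N: 63.65/14.007 = 4.5442, O: 36.35/15.999 = 2.272
Raw ratio (divide by min = 2.272): N: 2.0, O: 1.0
Multiply by 1 to clear fractions: N: 2.0 ~= 2, O: 1.0 ~= 1
Reduce by GCD to get the simplest whole-number ratio:

2:1


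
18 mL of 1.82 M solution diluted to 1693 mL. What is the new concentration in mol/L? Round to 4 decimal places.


Dilution: M1*V1 = M2*V2, solve for M2.
M2 = M1*V1 / V2
M2 = 1.82 * 18 / 1693
M2 = 32.76 / 1693
M2 = 0.01935027 mol/L, rounded to 4 dp:

0.0194 mol/L


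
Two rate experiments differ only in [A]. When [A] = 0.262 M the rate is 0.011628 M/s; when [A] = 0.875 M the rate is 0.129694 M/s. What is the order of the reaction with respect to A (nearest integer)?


Rate is proportional to [A]^n, so rate2/rate1 = ([A]2/[A]1)^n. Take logs to solve for n.
rate2/rate1 = 0.129694 / 0.011628 = 11.1536
[A]2/[A]1 = 0.875 / 0.262 = 3.3397
n = ln(11.1536) / ln(3.3397) = 2.0
Nearest integer order:

2


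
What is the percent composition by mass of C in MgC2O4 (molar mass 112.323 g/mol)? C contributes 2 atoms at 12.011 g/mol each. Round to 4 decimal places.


pct = 100 * (n_elem * M_elem) / M_total
mass_contribution = 2 * 12.011 = 24.022 g/mol
pct = 100 * 24.022 / 112.323
pct = 21.38653704 %, rounded to 4 dp:

21.3865 %


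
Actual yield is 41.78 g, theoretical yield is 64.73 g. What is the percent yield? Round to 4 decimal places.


% yield = 100 * actual / theoretical
% yield = 100 * 41.78 / 64.73
% yield = 64.54503321 %, rounded to 4 dp:

64.5450 %


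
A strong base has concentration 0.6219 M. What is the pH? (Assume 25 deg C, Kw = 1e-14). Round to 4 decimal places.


A strong base dissociates completely, so [OH-] equals the given concentration.
pOH = -log10([OH-]) = -log10(0.6219) = 0.206279
pH = 14 - pOH = 14 - 0.206279
pH = 13.793721, rounded to 4 dp:

13.7937


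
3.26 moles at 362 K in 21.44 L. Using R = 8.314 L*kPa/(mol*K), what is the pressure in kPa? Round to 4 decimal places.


PV = nRT, solve for P = nRT / V.
nRT = 3.26 * 8.314 * 362 = 9811.5177
P = 9811.5177 / 21.44
P = 457.6267584 kPa, rounded to 4 dp:

457.6268 kPa


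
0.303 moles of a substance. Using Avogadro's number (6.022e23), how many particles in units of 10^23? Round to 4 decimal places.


N = n * NA, then divide by 1e23 for the requested units.
N / 1e23 = n * 6.022
N / 1e23 = 0.303 * 6.022
N / 1e23 = 1.824666, rounded to 4 dp:

1.8247


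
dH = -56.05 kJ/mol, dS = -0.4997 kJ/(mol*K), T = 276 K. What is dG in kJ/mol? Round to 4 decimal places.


Gibbs: dG = dH - T*dS (consistent units, dS already in kJ/(mol*K)).
T*dS = 276 * -0.4997 = -137.9172
dG = -56.05 - (-137.9172)
dG = 81.8672 kJ/mol, rounded to 4 dp:

81.8672 kJ/mol


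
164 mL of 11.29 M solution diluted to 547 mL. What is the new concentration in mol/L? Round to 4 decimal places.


Dilution: M1*V1 = M2*V2, solve for M2.
M2 = M1*V1 / V2
M2 = 11.29 * 164 / 547
M2 = 1851.56 / 547
M2 = 3.38493601 mol/L, rounded to 4 dp:

3.3849 mol/L


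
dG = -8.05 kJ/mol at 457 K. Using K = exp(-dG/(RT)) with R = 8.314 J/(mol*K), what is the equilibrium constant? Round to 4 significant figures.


dG is in kJ/mol; multiply by 1000 to match R in J/(mol*K).
RT = 8.314 * 457 = 3799.498 J/mol
exponent = -dG*1000 / (RT) = -(-8.05*1000) / 3799.498 = 2.11870094
K = exp(2.11870094)
K = 8.3203219, rounded to 4 significant figures:

8.320


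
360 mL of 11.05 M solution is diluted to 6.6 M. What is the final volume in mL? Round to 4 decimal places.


Dilution: M1*V1 = M2*V2, solve for V2.
V2 = M1*V1 / M2
V2 = 11.05 * 360 / 6.6
V2 = 3978.0 / 6.6
V2 = 602.72727273 mL, rounded to 4 dp:

602.7273 mL


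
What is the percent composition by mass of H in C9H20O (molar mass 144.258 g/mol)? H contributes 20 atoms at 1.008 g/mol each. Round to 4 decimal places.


pct = 100 * (n_elem * M_elem) / M_total
mass_contribution = 20 * 1.008 = 20.16 g/mol
pct = 100 * 20.16 / 144.258
pct = 13.97496153 %, rounded to 4 dp:

13.9750 %


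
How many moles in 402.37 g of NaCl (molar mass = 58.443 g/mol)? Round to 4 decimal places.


n = mass / M
n = 402.37 / 58.443
n = 6.88482795 mol, rounded to 4 dp:

6.8848 mol


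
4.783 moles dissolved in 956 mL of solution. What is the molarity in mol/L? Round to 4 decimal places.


Convert volume to liters: V_L = V_mL / 1000.
V_L = 956 / 1000 = 0.956 L
M = n / V_L = 4.783 / 0.956
M = 5.00313808 mol/L, rounded to 4 dp:

5.0031 mol/L


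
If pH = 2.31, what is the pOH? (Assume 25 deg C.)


At 25 deg C, pH + pOH = 14.
pOH = 14 - pH = 14 - 2.31
pOH = 11.69:

11.69


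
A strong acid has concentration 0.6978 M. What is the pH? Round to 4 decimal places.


A strong acid dissociates completely, so [H+] equals the given concentration.
pH = -log10([H+]) = -log10(0.6978)
pH = 0.15626903, rounded to 4 dp:

0.1563


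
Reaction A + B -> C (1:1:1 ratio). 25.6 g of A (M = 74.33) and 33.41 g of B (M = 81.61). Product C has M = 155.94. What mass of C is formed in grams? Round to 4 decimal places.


Find moles of each reactant; the smaller value is the limiting reagent in a 1:1:1 reaction, so moles_C equals moles of the limiter.
n_A = mass_A / M_A = 25.6 / 74.33 = 0.34441 mol
n_B = mass_B / M_B = 33.41 / 81.61 = 0.409386 mol
Limiting reagent: A (smaller), n_limiting = 0.34441 mol
mass_C = n_limiting * M_C = 0.34441 * 155.94
mass_C = 53.7072954 g, rounded to 4 dp:

53.7073 g


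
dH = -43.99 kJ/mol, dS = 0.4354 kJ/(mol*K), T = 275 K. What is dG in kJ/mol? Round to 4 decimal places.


Gibbs: dG = dH - T*dS (consistent units, dS already in kJ/(mol*K)).
T*dS = 275 * 0.4354 = 119.735
dG = -43.99 - (119.735)
dG = -163.725 kJ/mol, rounded to 4 dp:

-163.7250 kJ/mol


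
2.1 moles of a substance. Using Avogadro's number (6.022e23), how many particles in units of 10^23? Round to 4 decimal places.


N = n * NA, then divide by 1e23 for the requested units.
N / 1e23 = n * 6.022
N / 1e23 = 2.1 * 6.022
N / 1e23 = 12.6462, rounded to 4 dp:

12.6462


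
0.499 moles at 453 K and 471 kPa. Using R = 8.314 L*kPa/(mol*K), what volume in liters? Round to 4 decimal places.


PV = nRT, solve for V = nRT / P.
nRT = 0.499 * 8.314 * 453 = 1879.3548
V = 1879.3548 / 471
V = 3.99013758 L, rounded to 4 dp:

3.9901 L


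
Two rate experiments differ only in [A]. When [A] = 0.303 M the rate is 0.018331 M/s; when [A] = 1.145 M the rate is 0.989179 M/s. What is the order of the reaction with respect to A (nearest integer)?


Rate is proportional to [A]^n, so rate2/rate1 = ([A]2/[A]1)^n. Take logs to solve for n.
rate2/rate1 = 0.989179 / 0.018331 = 53.9621
[A]2/[A]1 = 1.145 / 0.303 = 3.7789
n = ln(53.9621) / ln(3.7789) = 3.0
Nearest integer order:

3


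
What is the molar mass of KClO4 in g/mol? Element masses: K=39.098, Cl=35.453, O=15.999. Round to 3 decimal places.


M = sum(count * atomic_mass) over atoms.
M = 1*39.098 + 1*35.453 + 4*15.999
M = 39.098 + 35.453 + 63.996
M = 138.547 g/mol, rounded to 3 dp:

138.547 g/mol


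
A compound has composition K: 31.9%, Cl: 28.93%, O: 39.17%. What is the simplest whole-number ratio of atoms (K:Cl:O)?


Assume 100 g of compound, divide each mass% by atomic mass to get moles, then normalize by the smallest to get a raw atom ratio.
Moles per 100 g: K: 31.9/39.098 = 0.8159, Cl: 28.93/35.453 = 0.816, O: 39.17/15.999 = 2.4483
Raw ratio (divide by min = 0.8159): K: 1.0, Cl: 1.0, O: 3.001
Multiply by 1 to clear fractions: K: 1.0 ~= 1, Cl: 1.0 ~= 1, O: 3.001 ~= 3
Reduce by GCD to get the simplest whole-number ratio:

1:1:3


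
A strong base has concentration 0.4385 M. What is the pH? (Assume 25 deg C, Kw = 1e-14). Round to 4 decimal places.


A strong base dissociates completely, so [OH-] equals the given concentration.
pOH = -log10([OH-]) = -log10(0.4385) = 0.35803
pH = 14 - pOH = 14 - 0.35803
pH = 13.64197, rounded to 4 dp:

13.6420


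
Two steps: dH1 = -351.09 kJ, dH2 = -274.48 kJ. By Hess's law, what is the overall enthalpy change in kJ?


Hess's law: enthalpy is a state function, so add the step enthalpies.
dH_total = dH1 + dH2 = -351.09 + (-274.48)
dH_total = -625.57 kJ:

-625.57 kJ


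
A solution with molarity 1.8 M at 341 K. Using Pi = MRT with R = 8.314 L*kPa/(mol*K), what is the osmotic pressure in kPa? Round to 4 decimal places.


Osmotic pressure (van't Hoff): Pi = M*R*T.
RT = 8.314 * 341 = 2835.074
Pi = 1.8 * 2835.074
Pi = 5103.1332 kPa, rounded to 4 dp:

5103.1332 kPa


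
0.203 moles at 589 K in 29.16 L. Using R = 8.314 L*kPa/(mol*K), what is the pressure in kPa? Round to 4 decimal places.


PV = nRT, solve for P = nRT / V.
nRT = 0.203 * 8.314 * 589 = 994.08
P = 994.08 / 29.16
P = 34.09053498 kPa, rounded to 4 dp:

34.0905 kPa


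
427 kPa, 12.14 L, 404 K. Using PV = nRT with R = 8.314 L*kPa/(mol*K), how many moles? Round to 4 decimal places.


PV = nRT, solve for n = PV / (RT).
PV = 427 * 12.14 = 5183.78
RT = 8.314 * 404 = 3358.856
n = 5183.78 / 3358.856
n = 1.54331713 mol, rounded to 4 dp:

1.5433 mol


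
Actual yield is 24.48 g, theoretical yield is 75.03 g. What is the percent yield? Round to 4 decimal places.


% yield = 100 * actual / theoretical
% yield = 100 * 24.48 / 75.03
% yield = 32.62694922 %, rounded to 4 dp:

32.6269 %


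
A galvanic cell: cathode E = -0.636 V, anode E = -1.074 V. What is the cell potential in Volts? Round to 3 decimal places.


Standard cell potential: E_cell = E_cathode - E_anode.
E_cell = -0.636 - (-1.074)
E_cell = 0.438 V, rounded to 3 dp:

0.438 V


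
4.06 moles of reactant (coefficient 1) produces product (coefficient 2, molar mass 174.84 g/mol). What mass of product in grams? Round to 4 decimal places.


Use the coefficient ratio to convert reactant moles to product moles, then multiply by the product's molar mass.
moles_P = moles_R * (coeff_P / coeff_R) = 4.06 * (2/1) = 8.12
mass_P = moles_P * M_P = 8.12 * 174.84
mass_P = 1419.7008 g, rounded to 4 dp:

1419.7008 g


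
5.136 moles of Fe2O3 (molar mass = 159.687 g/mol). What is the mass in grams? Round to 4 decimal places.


mass = n * M
mass = 5.136 * 159.687
mass = 820.152432 g, rounded to 4 dp:

820.1524 g


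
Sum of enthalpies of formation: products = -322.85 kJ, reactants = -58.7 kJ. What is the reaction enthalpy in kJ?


dH_rxn = sum(dH_f products) - sum(dH_f reactants)
dH_rxn = -322.85 - (-58.7)
dH_rxn = -264.15 kJ:

-264.15 kJ


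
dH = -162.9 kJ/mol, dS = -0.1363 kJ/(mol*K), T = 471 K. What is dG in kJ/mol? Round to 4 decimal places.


Gibbs: dG = dH - T*dS (consistent units, dS already in kJ/(mol*K)).
T*dS = 471 * -0.1363 = -64.1973
dG = -162.9 - (-64.1973)
dG = -98.7027 kJ/mol, rounded to 4 dp:

-98.7027 kJ/mol


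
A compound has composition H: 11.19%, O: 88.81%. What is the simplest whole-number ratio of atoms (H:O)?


Assume 100 g of compound, divide each mass% by atomic mass to get moles, then normalize by the smallest to get a raw atom ratio.
Moles per 100 g: H: 11.19/1.008 = 11.1012, O: 88.81/15.999 = 5.551
Raw ratio (divide by min = 5.551): H: 2.0, O: 1.0
Multiply by 1 to clear fractions: H: 2.0 ~= 2, O: 1.0 ~= 1
Reduce by GCD to get the simplest whole-number ratio:

2:1


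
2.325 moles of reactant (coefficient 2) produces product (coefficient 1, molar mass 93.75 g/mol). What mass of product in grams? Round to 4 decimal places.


Use the coefficient ratio to convert reactant moles to product moles, then multiply by the product's molar mass.
moles_P = moles_R * (coeff_P / coeff_R) = 2.325 * (1/2) = 1.1625
mass_P = moles_P * M_P = 1.1625 * 93.75
mass_P = 108.984375 g, rounded to 4 dp:

108.9844 g


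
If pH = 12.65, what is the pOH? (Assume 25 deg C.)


At 25 deg C, pH + pOH = 14.
pOH = 14 - pH = 14 - 12.65
pOH = 1.35:

1.35


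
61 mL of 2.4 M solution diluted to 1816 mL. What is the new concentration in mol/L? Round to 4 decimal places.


Dilution: M1*V1 = M2*V2, solve for M2.
M2 = M1*V1 / V2
M2 = 2.4 * 61 / 1816
M2 = 146.4 / 1816
M2 = 0.08061674 mol/L, rounded to 4 dp:

0.0806 mol/L


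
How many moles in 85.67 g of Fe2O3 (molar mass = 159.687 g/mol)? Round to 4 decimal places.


n = mass / M
n = 85.67 / 159.687
n = 0.536487 mol, rounded to 4 dp:

0.5365 mol


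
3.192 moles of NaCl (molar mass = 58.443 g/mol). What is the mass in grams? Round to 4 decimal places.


mass = n * M
mass = 3.192 * 58.443
mass = 186.550056 g, rounded to 4 dp:

186.5501 g


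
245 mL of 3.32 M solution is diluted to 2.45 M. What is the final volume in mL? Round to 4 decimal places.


Dilution: M1*V1 = M2*V2, solve for V2.
V2 = M1*V1 / M2
V2 = 3.32 * 245 / 2.45
V2 = 813.4 / 2.45
V2 = 332.0 mL, rounded to 4 dp:

332.0000 mL


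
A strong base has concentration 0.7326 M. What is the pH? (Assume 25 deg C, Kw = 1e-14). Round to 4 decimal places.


A strong base dissociates completely, so [OH-] equals the given concentration.
pOH = -log10([OH-]) = -log10(0.7326) = 0.135133
pH = 14 - pOH = 14 - 0.135133
pH = 13.864867, rounded to 4 dp:

13.8649
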